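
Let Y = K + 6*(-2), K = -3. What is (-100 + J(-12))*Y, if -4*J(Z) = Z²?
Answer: 2040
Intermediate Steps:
Y = -15 (Y = -3 + 6*(-2) = -3 - 12 = -15)
J(Z) = -Z²/4
(-100 + J(-12))*Y = (-100 - ¼*(-12)²)*(-15) = (-100 - ¼*144)*(-15) = (-100 - 36)*(-15) = -136*(-15) = 2040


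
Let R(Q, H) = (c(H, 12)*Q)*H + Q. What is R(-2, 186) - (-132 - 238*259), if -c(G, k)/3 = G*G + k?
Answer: 38684300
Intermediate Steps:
c(G, k) = -3*k - 3*G**2 (c(G, k) = -3*(G*G + k) = -3*(G**2 + k) = -3*(k + G**2) = -3*k - 3*G**2)
R(Q, H) = Q + H*Q*(-36 - 3*H**2) (R(Q, H) = ((-3*12 - 3*H**2)*Q)*H + Q = ((-36 - 3*H**2)*Q)*H + Q = (Q*(-36 - 3*H**2))*H + Q = H*Q*(-36 - 3*H**2) + Q = Q + H*Q*(-36 - 3*H**2))
R(-2, 186) - (-132 - 238*259) = -2*(1 - 36*186 - 3*186**3) - (-132 - 238*259) = -2*(1 - 6696 - 3*6434856) - (-132 - 61642) = -2*(1 - 6696 - 19304568) - 1*(-61774) = -2*(-19311263) + 61774 = 38622526 + 61774 = 38684300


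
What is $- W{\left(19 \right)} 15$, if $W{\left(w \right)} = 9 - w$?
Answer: $150$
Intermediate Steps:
$- W{\left(19 \right)} 15 = - (9 - 19) 15 = \left(-1\right) \left(-10\right) 15 = 10 \cdot 15 = 150$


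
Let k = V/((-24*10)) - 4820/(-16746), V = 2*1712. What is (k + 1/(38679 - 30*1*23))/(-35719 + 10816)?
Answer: 7410677557/13201989134985 ≈ 0.00056133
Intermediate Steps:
V = 3424
k = -585224/41865 (k = 3424/((-24*10)) - 4820/(-16746) = 3424/(-240) - 4820*(-1/16746) = 3424*(-1/240) + 2410/8373 = -214/15 + 2410/8373 = -585224/41865 ≈ -13.979)
(k + 1/(38679 - 30*1*23))/(-35719 + 10816) = (-585224/41865 + 1/(38679 - 30*1*23))/(-35719 + 10816) = (-585224/41865 + 1/(38679 - 30*23))/(-24903) = (-585224/41865 + 1/(38679 - 690))*(-1/24903) = (-585224/41865 + 1/37989)*(-1/24903) = -7410677557/530136495*(-1/24903) = 7410677557/13201989134985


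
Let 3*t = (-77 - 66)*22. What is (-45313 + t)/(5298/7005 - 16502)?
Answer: 324763475/115591212 ≈ 2.8096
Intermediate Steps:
t = -3146/3 (t = ((-77 - 66)*22)/3 = (-143*22)/3 = (⅓)*(-3146) = -3146/3 ≈ -1048.7)
(-45313 + t)/(5298/7005 - 16502) = (-45313 - 3146/3)/(5298/7005 - 16502) = -139085/(3*(5298*(1/7005) - 16502)) = -139085/(3*(1766/2335 - 16502)) = -139085/(3*(-38530404/2335)) = -139085/3*(-2335/38530404) = 324763475/115591212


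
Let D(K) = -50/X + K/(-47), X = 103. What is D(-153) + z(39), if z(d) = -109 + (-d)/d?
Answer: -519101/4841 ≈ -107.23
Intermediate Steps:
D(K) = -50/103 - K/47 (D(K) = -50/103 + K/(-47) = -50*1/103 + K*(-1/47) = -50/103 - K/47)
z(d) = -110 (z(d) = -109 - 1 = -110)
D(-153) + z(39) = (-50/103 - 1/47*(-153)) - 110 = (-50/103 + 153/47) - 110 = 13409/4841 - 110 = -519101/4841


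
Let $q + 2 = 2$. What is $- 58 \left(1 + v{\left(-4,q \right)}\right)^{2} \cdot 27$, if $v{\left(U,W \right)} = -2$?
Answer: $-1566$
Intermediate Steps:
$q = 0$ ($q = -2 + 2 = 0$)
$- 58 \left(1 + v{\left(-4,q \right)}\right)^{2} \cdot 27 = - 58 \left(1 - 2\right)^{2} \cdot 27 = - 58 \left(-1\right)^{2} \cdot 27 = \left(-58\right) 1 \cdot 27 = \left(-58\right) 27 = -1566$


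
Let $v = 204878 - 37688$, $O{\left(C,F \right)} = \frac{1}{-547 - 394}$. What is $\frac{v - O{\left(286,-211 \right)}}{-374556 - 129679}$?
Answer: $- \frac{157325791}{474485135} \approx -0.33157$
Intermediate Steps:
$O{\left(C,F \right)} = - \frac{1}{941}$ ($O{\left(C,F \right)} = \frac{1}{-941} = - \frac{1}{941}$)
$v = 167190$
$\frac{v - O{\left(286,-211 \right)}}{-374556 - 129679} = \frac{167190 - - \frac{1}{941}}{-374556 - 129679} = \frac{167190 + \frac{1}{941}}{-504235} = \frac{157325791}{941} \left(- \frac{1}{504235}\right) = - \frac{157325791}{474485135}$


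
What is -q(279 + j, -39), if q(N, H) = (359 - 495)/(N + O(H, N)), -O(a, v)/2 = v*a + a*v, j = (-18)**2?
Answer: 136/94671 ≈ 0.0014366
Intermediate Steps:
j = 324
O(a, v) = -4*a*v (O(a, v) = -2*(v*a + a*v) = -2*(a*v + a*v) = -4*a*v)
q(N, H) = -136/(N - 4*H*N) (q(N, H) = (359 - 495)/(N - 4*H*N) = -136/(N - 4*H*N))
-q(279 + j, -39) = -136/((279 + 324)*(-1 + 4*(-39))) = -136/(603*(-1 - 156)) = -136/(603*(-157)) = -136*(-1)/(603*157) = -1*(-136/94671) = 136/94671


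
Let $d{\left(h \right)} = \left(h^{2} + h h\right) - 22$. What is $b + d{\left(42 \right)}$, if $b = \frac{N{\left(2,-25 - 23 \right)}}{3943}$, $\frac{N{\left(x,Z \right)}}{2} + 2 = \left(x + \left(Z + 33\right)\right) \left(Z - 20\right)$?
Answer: $\frac{13825922}{3943} \approx 3506.4$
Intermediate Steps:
$N{\left(x,Z \right)} = -4 + 2 \left(-20 + Z\right) \left(33 + Z + x\right)$ ($N{\left(x,Z \right)} = -4 + 2 \left(x + \left(Z + 33\right)\right) \left(Z - 20\right) = -4 + 2 \left(x + \left(33 + Z\right)\right) \left(-20 + Z\right) = -4 + 2 \left(33 + Z + x\right) \left(-20 + Z\right) = -4 + 2 \left(-20 + Z\right) \left(33 + Z + x\right)$)
$d{\left(h \right)} = -22 + 2 h^{2}$ ($d{\left(h \right)} = \left(h^{2} + h^{2}\right) - 22 = 2 h^{2} - 22 = -22 + 2 h^{2}$)
$b = \frac{1764}{3943}$ ($b = \frac{-1324 - 80 + 2 \left(-25 - 23\right)^{2} + 26 \left(-25 - 23\right) + 2 \left(-25 - 23\right) 2}{3943} = \left(-1324 - 80 + 2 \left(-25 - 23\right)^{2} + 26 \left(-25 - 23\right) + 2 \left(-25 - 23\right) 2\right) \frac{1}{3943} = \left(-1324 - 80 + 2 \left(-48\right)^{2} + 26 \left(-48\right) + 2 \left(-48\right) 2\right) \frac{1}{3943} = \left(-1324 - 80 + 2 \cdot 2304 - 1248 - 192\right) \frac{1}{3943} = \left(-1324 - 80 + 4608 - 1248 - 192\right) \frac{1}{3943} = 1764 \cdot \frac{1}{3943} = \frac{1764}{3943} \approx 0.44738$)
$b + d{\left(42 \right)} = \frac{1764}{3943} - \left(22 - 2 \cdot 42^{2}\right) = \frac{1764}{3943} + \left(-22 + 2 \cdot 1764\right) = \frac{1764}{3943} + \left(-22 + 3528\right) = \frac{1764}{3943} + 3506 = \frac{13825922}{3943}$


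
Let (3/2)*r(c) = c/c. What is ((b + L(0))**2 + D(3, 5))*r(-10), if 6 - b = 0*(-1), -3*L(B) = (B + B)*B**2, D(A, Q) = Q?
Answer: 82/3 ≈ 27.333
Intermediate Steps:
r(c) = 2/3 (r(c) = 2*(c/c)/3 = (2/3)*1 = 2/3)
L(B) = -2*B**3/3 (L(B) = -(B + B)*B**2/3 = -2*B*B**2/3 = -2*B**3/3)
b = 6 (b = 6 - 0*(-1) = 6 - 1*0 = 6 + 0 = 6)
((b + L(0))**2 + D(3, 5))*r(-10) = ((6 - 2/3*0**3)**2 + 5)*(2/3) = ((6 - 2/3*0)**2 + 5)*(2/3) = ((6 + 0)**2 + 5)*(2/3) = (6**2 + 5)*(2/3) = (36 + 5)*(2/3) = 41*(2/3) = 82/3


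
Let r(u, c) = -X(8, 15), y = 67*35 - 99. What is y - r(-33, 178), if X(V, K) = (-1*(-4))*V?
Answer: 2278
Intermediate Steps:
X(V, K) = 4*V
y = 2246 (y = 2345 - 99 = 2246)
r(u, c) = -32 (r(u, c) = -4*8 = -1*32 = -32)
y - r(-33, 178) = 2246 - 1*(-32) = 2246 + 32 = 2278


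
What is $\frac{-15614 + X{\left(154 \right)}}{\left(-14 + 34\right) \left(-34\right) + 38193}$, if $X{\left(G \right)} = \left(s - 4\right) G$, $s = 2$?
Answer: $- \frac{15922}{37513} \approx -0.42444$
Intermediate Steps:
$X{\left(G \right)} = - 2 G$ ($X{\left(G \right)} = \left(2 - 4\right) G = - 2 G$)
$\frac{-15614 + X{\left(154 \right)}}{\left(-14 + 34\right) \left(-34\right) + 38193} = \frac{-15614 - 308}{\left(-14 + 34\right) \left(-34\right) + 38193} = \frac{-15614 - 308}{20 \left(-34\right) + 38193} = - \frac{15922}{-680 + 38193} = - \frac{15922}{37513}$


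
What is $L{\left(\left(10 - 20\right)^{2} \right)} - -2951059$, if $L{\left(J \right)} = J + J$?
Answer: $2951259$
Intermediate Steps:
$L{\left(J \right)} = 2 J$
$L{\left(\left(10 - 20\right)^{2} \right)} - -2951059 = 2 \left(10 - 20\right)^{2} - -2951059 = 2 \left(-10\right)^{2} + 2951059 = 2 \cdot 100 + 2951059 = 200 + 2951059 = 2951259$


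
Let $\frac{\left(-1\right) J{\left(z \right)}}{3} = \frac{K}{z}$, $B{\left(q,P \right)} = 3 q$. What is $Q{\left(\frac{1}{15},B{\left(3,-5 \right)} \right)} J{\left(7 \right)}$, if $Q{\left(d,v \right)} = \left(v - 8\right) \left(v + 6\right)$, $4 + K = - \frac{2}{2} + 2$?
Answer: $\frac{135}{7} \approx 19.286$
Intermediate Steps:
$K = -3$ ($K = -4 + \left(- \frac{2}{2} + 2\right) = -4 + \left(\left(-2\right) \frac{1}{2} + 2\right) = -4 + \left(-1 + 2\right) = -4 + 1 = -3$)
$Q{\left(d,v \right)} = \left(-8 + v\right) \left(6 + v\right)$
$J{\left(z \right)} = \frac{9}{z}$ ($J{\left(z \right)} = - 3 \left(- \frac{3}{z}\right) = \frac{9}{z}$)
$Q{\left(\frac{1}{15},B{\left(3,-5 \right)} \right)} J{\left(7 \right)} = \left(-48 + \left(3 \cdot 3\right)^{2} - 2 \cdot 3 \cdot 3\right) \frac{9}{7} = \left(-48 + 9^{2} - 18\right) 9 \cdot \frac{1}{7} = \left(-48 + 81 - 18\right) \frac{9}{7} = 15 \cdot \frac{9}{7} = \frac{135}{7}$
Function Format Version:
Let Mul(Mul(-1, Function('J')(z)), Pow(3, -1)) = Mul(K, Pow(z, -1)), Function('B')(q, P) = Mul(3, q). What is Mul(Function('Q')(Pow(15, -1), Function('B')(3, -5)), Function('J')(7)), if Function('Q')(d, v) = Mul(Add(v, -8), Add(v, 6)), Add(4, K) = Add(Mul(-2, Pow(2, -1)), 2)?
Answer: Rational(135, 7) ≈ 19.286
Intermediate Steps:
K = -3 (K = Add(-4, Add(Mul(-2, Pow(2, -1)), 2)) = Add(-4, Add(Mul(-2, Rational(1, 2)), 2)) = Add(-4, Add(-1, 2)) = Add(-4, 1) = -3)
Function('Q')(d, v) = Mul(Add(-8, v), Add(6, v))
Function('J')(z) = Mul(9, Pow(z, -1)) (Function('J')(z) = Mul(-3, Mul(-3, Pow(z, -1))) = Mul(9, Pow(z, -1)))
Mul(Function('Q')(Pow(15, -1), Function('B')(3, -5)), Function('J')(7)) = Mul(Add(-48, Pow(Mul(3, 3), 2), Mul(-2, Mul(3, 3))), Mul(9, Pow(7, -1))) = Mul(Add(-48, Pow(9, 2), Mul(-2, 9)), Mul(9, Rational(1, 7))) = Mul(Add(-48, 81, -18), Rational(9, 7)) = Mul(15, Rational(9, 7)) = Rational(135, 7)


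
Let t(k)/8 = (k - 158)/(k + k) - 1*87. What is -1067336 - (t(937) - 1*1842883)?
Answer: 727336575/937 ≈ 7.7624e+5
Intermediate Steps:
t(k) = -696 + 4*(-158 + k)/k (t(k) = 8*((k - 158)/(k + k) - 1*87) = 8*((-158 + k)/((2*k)) - 87) = 8*((-158 + k)*(1/(2*k)) - 87) = 8*((-158 + k)/(2*k) - 87) = 8*(-87 + (-158 + k)/(2*k)) = -696 + 4*(-158 + k)/k)
-1067336 - (t(937) - 1*1842883) = -1067336 - ((-692 - 632/937) - 1*1842883) = -1067336 - ((-692 - 632*1/937) - 1842883) = -1067336 - ((-692 - 632/937) - 1842883) = -1067336 - (-649036/937 - 1842883) = -1067336 - 1*(-1727430407/937) = -1067336 + 1727430407/937 = 727336575/937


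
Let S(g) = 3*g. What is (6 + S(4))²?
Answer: 324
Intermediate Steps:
(6 + S(4))² = (6 + 3*4)² = (6 + 12)² = 18² = 324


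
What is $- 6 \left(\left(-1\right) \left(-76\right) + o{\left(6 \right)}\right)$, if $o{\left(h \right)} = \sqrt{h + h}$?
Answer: $-456 - 12 \sqrt{3} \approx -476.78$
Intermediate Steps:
$o{\left(h \right)} = \sqrt{2} \sqrt{h}$ ($o{\left(h \right)} = \sqrt{2 h} = \sqrt{2} \sqrt{h}$)
$- 6 \left(\left(-1\right) \left(-76\right) + o{\left(6 \right)}\right) = - 6 \left(\left(-1\right) \left(-76\right) + \sqrt{2} \sqrt{6}\right) = - 6 \left(76 + 2 \sqrt{3}\right) = -456 - 12 \sqrt{3}$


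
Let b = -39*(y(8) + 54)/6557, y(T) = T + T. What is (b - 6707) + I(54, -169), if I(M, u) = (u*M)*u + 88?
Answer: 10069418245/6557 ≈ 1.5357e+6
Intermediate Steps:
I(M, u) = 88 + M*u**2 (I(M, u) = (M*u)*u + 88 = M*u**2 + 88 = 88 + M*u**2)
y(T) = 2*T
b = -2730/6557 (b = -39*(2*8 + 54)/6557 = -39*(16 + 54)*(1/6557) = -39*70*(1/6557) = -2730*1/6557 = -2730/6557 ≈ -0.41635)
(b - 6707) + I(54, -169) = (-2730/6557 - 6707) + (88 + 54*(-169)**2) = -43980529/6557 + (88 + 54*28561) = -43980529/6557 + (88 + 1542294) = -43980529/6557 + 1542382 = 10069418245/6557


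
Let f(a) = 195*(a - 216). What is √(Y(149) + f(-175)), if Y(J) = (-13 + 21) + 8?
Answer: I*√76229 ≈ 276.1*I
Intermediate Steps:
Y(J) = 16 (Y(J) = 8 + 8 = 16)
f(a) = -42120 + 195*a (f(a) = 195*(-216 + a) = -42120 + 195*a)
√(Y(149) + f(-175)) = √(16 + (-42120 + 195*(-175))) = √(16 + (-42120 - 34125)) = √(16 - 76245) = √(-76229) = I*√76229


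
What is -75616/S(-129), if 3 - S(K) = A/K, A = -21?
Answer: -1625744/61 ≈ -26652.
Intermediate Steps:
S(K) = 3 + 21/K (S(K) = 3 - (-21)/K = 3 + 21/K)
-75616/S(-129) = -75616/(3 + 21/(-129)) = -75616/(3 + 21*(-1/129)) = -75616/(3 - 7/43) = -75616/122/43 = -75616*43/122 = -1625744/61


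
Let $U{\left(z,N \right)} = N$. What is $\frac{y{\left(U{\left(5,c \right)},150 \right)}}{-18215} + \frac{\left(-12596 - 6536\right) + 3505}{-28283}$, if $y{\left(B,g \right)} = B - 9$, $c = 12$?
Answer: $\frac{284560956}{515174845} \approx 0.55236$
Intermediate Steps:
$y{\left(B,g \right)} = -9 + B$
$\frac{y{\left(U{\left(5,c \right)},150 \right)}}{-18215} + \frac{\left(-12596 - 6536\right) + 3505}{-28283} = \frac{-9 + 12}{-18215} + \frac{\left(-12596 - 6536\right) + 3505}{-28283} = 3 \left(- \frac{1}{18215}\right) + \left(-19132 + 3505\right) \left(- \frac{1}{28283}\right) = - \frac{3}{18215} - - \frac{15627}{28283} = - \frac{3}{18215} + \frac{15627}{28283} = \frac{284560956}{515174845}$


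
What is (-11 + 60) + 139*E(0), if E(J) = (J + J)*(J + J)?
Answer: 49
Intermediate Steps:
E(J) = 4*J**2 (E(J) = (2*J)*(2*J) = 4*J**2)
(-11 + 60) + 139*E(0) = (-11 + 60) + 139*(4*0**2) = 49 + 139*(4*0) = 49 + 139*0 = 49 + 0 = 49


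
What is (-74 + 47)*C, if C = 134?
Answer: -3618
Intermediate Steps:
(-74 + 47)*C = (-74 + 47)*134 = -27*134 = -3618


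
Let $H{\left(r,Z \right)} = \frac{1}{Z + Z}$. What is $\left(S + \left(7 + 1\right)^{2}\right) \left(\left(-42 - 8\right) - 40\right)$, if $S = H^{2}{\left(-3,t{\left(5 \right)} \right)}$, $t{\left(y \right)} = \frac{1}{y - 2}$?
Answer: $- \frac{11925}{2} \approx -5962.5$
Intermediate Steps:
$t{\left(y \right)} = \frac{1}{-2 + y}$
$H{\left(r,Z \right)} = \frac{1}{2 Z}$
$S = \frac{9}{4}$ ($S = \left(\frac{1}{2 \frac{1}{-2 + 5}}\right)^{2} = \left(\frac{1}{2 \cdot \frac{1}{3}}\right)^{2} = \left(\frac{\frac{1}{\frac{1}{3}}}{2}\right)^{2} = \left(\frac{1}{2} \cdot 3\right)^{2} = \left(\frac{3}{2}\right)^{2} = \frac{9}{4} \approx 2.25$)
$\left(S + \left(7 + 1\right)^{2}\right) \left(\left(-42 - 8\right) - 40\right) = \left(\frac{9}{4} + \left(7 + 1\right)^{2}\right) \left(\left(-42 - 8\right) - 40\right) = \left(\frac{9}{4} + 8^{2}\right) \left(-50 - 40\right) = \left(\frac{9}{4} + 64\right) \left(-90\right) = \frac{265}{4} \left(-90\right) = - \frac{11925}{2}$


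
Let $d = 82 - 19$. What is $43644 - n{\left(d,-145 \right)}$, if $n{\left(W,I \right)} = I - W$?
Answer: $43852$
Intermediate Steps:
$d = 63$ ($d = 82 - 19 = 63$)
$43644 - n{\left(d,-145 \right)} = 43644 - \left(-145 - 63\right) = 43644 - -208 = 43644 + 208 = 43852$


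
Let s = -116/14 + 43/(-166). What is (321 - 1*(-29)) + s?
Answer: 396771/1162 ≈ 341.46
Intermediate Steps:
s = -9929/1162 (s = -116*1/14 + 43*(-1/166) = -58/7 - 43/166 = -9929/1162 ≈ -8.5448)
(321 - 1*(-29)) + s = (321 - 1*(-29)) - 9929/1162 = (321 + 29) - 9929/1162 = 350 - 9929/1162 = 396771/1162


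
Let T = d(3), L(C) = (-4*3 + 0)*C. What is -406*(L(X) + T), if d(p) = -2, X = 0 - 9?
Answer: -43036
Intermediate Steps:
X = -9
L(C) = -12*C (L(C) = (-12 + 0)*C = -12*C)
T = -2
-406*(L(X) + T) = -406*(-12*(-9) - 2) = -406*(108 - 2) = -406*106 = -43036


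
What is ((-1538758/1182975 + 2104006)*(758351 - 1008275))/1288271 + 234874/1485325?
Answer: -232441904358297330842/569465154986075 ≈ -4.0818e+5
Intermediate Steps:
((-1538758/1182975 + 2104006)*(758351 - 1008275))/1288271 + 234874/1485325 = ((-1538758*1/1182975 + 2104006)*(-249924))*(1/1288271) + 234874*(1/1485325) = ((-1538758/1182975 + 2104006)*(-249924))*(1/1288271) + 234874/1485325 = ((2488984959092/1182975)*(-249924))*(1/1288271) + 234874/1485325 = -207352358972036336/394325*1/1288271 + 234874/1485325 = -207352358972036336/507997462075 + 234874/1485325 = -232441904358297330842/569465154986075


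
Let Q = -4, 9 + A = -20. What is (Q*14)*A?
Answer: 1624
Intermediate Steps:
A = -29 (A = -9 - 20 = -29)
(Q*14)*A = -4*14*(-29) = -56*(-29) = 1624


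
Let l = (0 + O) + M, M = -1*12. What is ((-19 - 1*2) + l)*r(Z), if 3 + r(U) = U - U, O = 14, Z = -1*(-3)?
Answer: 57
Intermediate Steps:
Z = 3
r(U) = -3 (r(U) = -3 + (U - U) = -3 + 0 = -3)
M = -12
l = 2 (l = (0 + 14) - 12 = 14 - 12 = 2)
((-19 - 1*2) + l)*r(Z) = ((-19 - 1*2) + 2)*(-3) = ((-19 - 2) + 2)*(-3) = (-21 + 2)*(-3) = -19*(-3) = 57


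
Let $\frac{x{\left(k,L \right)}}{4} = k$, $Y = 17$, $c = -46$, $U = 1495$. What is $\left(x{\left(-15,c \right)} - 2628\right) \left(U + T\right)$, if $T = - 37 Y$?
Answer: $-2327808$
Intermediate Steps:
$x{\left(k,L \right)} = 4 k$
$T = -629$ ($T = \left(-37\right) 17 = -629$)
$\left(x{\left(-15,c \right)} - 2628\right) \left(U + T\right) = \left(4 \left(-15\right) - 2628\right) \left(1495 - 629\right) = \left(-60 - 2628\right) 866 = \left(-2688\right) 866 = -2327808$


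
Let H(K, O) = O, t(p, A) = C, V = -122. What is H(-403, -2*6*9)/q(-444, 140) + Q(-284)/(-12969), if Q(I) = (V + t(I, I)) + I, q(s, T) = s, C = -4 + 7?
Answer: 131632/479853 ≈ 0.27432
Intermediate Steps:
C = 3
t(p, A) = 3
Q(I) = -119 + I (Q(I) = (-122 + 3) + I = -119 + I)
H(-403, -2*6*9)/q(-444, 140) + Q(-284)/(-12969) = (-2*6*9)/(-444) + (-119 - 284)/(-12969) = -12*9*(-1/444) - 403*(-1/12969) = -108*(-1/444) + 403/12969 = 9/37 + 403/12969 = 131632/479853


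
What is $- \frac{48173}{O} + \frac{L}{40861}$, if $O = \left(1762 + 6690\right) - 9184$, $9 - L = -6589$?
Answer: $\frac{1973226689}{29910252} \approx 65.972$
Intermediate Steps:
$L = 6598$ ($L = 9 - -6589 = 9 + 6589 = 6598$)
$O = -732$ ($O = 8452 - 9184 = -732$)
$- \frac{48173}{O} + \frac{L}{40861} = - \frac{48173}{-732} + \frac{6598}{40861} = \left(-48173\right) \left(- \frac{1}{732}\right) + 6598 \cdot \frac{1}{40861} = \frac{48173}{732} + \frac{6598}{40861} = \frac{1973226689}{29910252}$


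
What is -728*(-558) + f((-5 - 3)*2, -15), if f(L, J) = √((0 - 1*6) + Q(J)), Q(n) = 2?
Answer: 406224 + 2*I ≈ 4.0622e+5 + 2.0*I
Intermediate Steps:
f(L, J) = 2*I (f(L, J) = √((0 - 1*6) + 2) = √((0 - 6) + 2) = √(-6 + 2) = √(-4) = 2*I)
-728*(-558) + f((-5 - 3)*2, -15) = -728*(-558) + 2*I = 406224 + 2*I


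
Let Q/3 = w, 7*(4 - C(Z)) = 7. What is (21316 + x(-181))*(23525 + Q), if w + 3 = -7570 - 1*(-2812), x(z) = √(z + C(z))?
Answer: 197002472 + 9242*I*√178 ≈ 1.97e+8 + 1.233e+5*I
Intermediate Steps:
C(Z) = 3 (C(Z) = 4 - ⅐*7 = 4 - 1 = 3)
x(z) = √(3 + z) (x(z) = √(z + 3) = √(3 + z))
w = -4761 (w = -3 + (-7570 - 1*(-2812)) = -3 + (-7570 + 2812) = -3 - 4758 = -4761)
Q = -14283 (Q = 3*(-4761) = -14283)
(21316 + x(-181))*(23525 + Q) = (21316 + √(3 - 181))*(23525 - 14283) = (21316 + √(-178))*9242 = (21316 + I*√178)*9242 = 197002472 + 9242*I*√178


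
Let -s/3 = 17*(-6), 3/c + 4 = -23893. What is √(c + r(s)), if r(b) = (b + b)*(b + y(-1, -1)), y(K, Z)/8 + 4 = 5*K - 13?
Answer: √45434059340349/23897 ≈ 282.06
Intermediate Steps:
c = -3/23897 (c = 3/(-4 - 23893) = 3/(-23897) = 3*(-1/23897) = -3/23897 ≈ -0.00012554)
s = 306 (s = -51*(-6) = -3*(-102) = 306)
y(K, Z) = -136 + 40*K (y(K, Z) = -32 + 8*(5*K - 13) = -32 + 8*(-13 + 5*K) = -32 + (-104 + 40*K) = -136 + 40*K)
r(b) = 2*b*(-176 + b) (r(b) = (b + b)*(b + (-136 + 40*(-1))) = (2*b)*(b + (-136 - 40)) = (2*b)*(b - 176) = (2*b)*(-176 + b) = 2*b*(-176 + b))
√(c + r(s)) = √(-3/23897 + 2*306*(-176 + 306)) = √(-3/23897 + 2*306*130) = √(-3/23897 + 79560) = √(1901245317/23897) = √45434059340349/23897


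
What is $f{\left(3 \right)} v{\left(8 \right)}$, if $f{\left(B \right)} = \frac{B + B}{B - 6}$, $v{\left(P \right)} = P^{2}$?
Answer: $-128$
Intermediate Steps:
$f{\left(B \right)} = \frac{2 B}{-6 + B}$
$f{\left(3 \right)} v{\left(8 \right)} = 2 \cdot 3 \frac{1}{-6 + 3} \cdot 8^{2} = 2 \cdot 3 \frac{1}{-3} \cdot 64 = 2 \cdot 3 \left(- \frac{1}{3}\right) 64 = \left(-2\right) 64 = -128$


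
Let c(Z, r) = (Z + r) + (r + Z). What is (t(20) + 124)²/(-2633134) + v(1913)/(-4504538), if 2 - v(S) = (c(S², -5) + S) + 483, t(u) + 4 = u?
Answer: 685366413041/423609005789 ≈ 1.6179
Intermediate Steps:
c(Z, r) = 2*Z + 2*r (c(Z, r) = (Z + r) + (Z + r) = 2*Z + 2*r)
t(u) = -4 + u
v(S) = -471 - S - 2*S² (v(S) = 2 - (((2*S² + 2*(-5)) + S) + 483) = 2 - (((2*S² - 10) + S) + 483) = 2 - (((-10 + 2*S²) + S) + 483) = 2 - ((-10 + S + 2*S²) + 483) = 2 - (473 + S + 2*S²) = 2 + (-473 - S - 2*S²) = -471 - S - 2*S²)
(t(20) + 124)²/(-2633134) + v(1913)/(-4504538) = ((-4 + 20) + 124)²/(-2633134) + (-471 - 1*1913 - 2*1913²)/(-4504538) = (16 + 124)²*(-1/2633134) + (-471 - 1913 - 2*3659569)*(-1/4504538) = 140²*(-1/2633134) + (-471 - 1913 - 7319138)*(-1/4504538) = 19600*(-1/2633134) - 7321522*(-1/4504538) = -1400/188081 + 3660761/2252269 = 685366413041/423609005789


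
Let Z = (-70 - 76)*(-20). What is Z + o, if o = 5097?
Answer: 8017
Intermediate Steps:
Z = 2920 (Z = -146*(-20) = 2920)
Z + o = 2920 + 5097 = 8017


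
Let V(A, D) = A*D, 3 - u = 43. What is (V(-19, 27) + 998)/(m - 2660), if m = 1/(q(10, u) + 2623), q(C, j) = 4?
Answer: -1274095/6987819 ≈ -0.18233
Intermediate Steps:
u = -40 (u = 3 - 1*43 = 3 - 43 = -40)
m = 1/2627 (m = 1/(4 + 2623) = 1/2627 ≈ 0.00038066)
(V(-19, 27) + 998)/(m - 2660) = (-19*27 + 998)/(1/2627 - 2660) = (-513 + 998)/(-6987819/2627) = 485*(-2627/6987819) = -1274095/6987819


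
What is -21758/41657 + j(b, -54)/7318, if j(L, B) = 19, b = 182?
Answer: -14403051/27713266 ≈ -0.51972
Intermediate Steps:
-21758/41657 + j(b, -54)/7318 = -21758/41657 + 19/7318 = -21758*1/41657 + 19*(1/7318) = -1978/3787 + 19/7318 = -14403051/27713266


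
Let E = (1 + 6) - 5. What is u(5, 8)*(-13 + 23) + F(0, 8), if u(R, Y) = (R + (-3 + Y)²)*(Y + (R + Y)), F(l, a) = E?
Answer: 6302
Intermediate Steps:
E = 2 (E = 7 - 5 = 2)
F(l, a) = 2
u(R, Y) = (R + (-3 + Y)²)*(R + 2*Y)
u(5, 8)*(-13 + 23) + F(0, 8) = (5² + 5*(-3 + 8)² + 2*5*8 + 2*8*(-3 + 8)²)*(-13 + 23) + 2 = (25 + 5*5² + 80 + 2*8*5²)*10 + 2 = (25 + 5*25 + 80 + 2*8*25)*10 + 2 = (25 + 125 + 80 + 400)*10 + 2 = 630*10 + 2 = 6300 + 2 = 6302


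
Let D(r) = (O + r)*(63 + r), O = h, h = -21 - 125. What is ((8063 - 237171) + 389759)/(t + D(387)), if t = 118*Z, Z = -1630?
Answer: -160651/83890 ≈ -1.9150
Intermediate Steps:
t = -192340 (t = 118*(-1630) = -192340)
h = -146
O = -146
D(r) = (-146 + r)*(63 + r)
((8063 - 237171) + 389759)/(t + D(387)) = ((8063 - 237171) + 389759)/(-192340 + (-9198 + 387**2 - 83*387)) = (-229108 + 389759)/(-192340 + (-9198 + 149769 - 32121)) = 160651/(-192340 + 108450) = 160651/(-83890) = 160651*(-1/83890) = -160651/83890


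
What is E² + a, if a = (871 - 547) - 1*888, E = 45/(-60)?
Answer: -9015/16 ≈ -563.44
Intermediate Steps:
E = -¾ (E = 45*(-1/60) = -¾ ≈ -0.75000)
a = -564 (a = 324 - 888 = -564)
E² + a = (-¾)² - 564 = 9/16 - 564 = -9015/16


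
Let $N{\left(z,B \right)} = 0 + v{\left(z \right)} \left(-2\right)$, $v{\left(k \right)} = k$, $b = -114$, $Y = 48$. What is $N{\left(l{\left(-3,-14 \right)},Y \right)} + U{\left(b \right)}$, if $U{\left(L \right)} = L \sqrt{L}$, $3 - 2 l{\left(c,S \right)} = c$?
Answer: $-6 - 114 i \sqrt{114} \approx -6.0 - 1217.2 i$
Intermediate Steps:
$l{\left(c,S \right)} = \frac{3}{2} - \frac{c}{2}$
$N{\left(z,B \right)} = - 2 z$ ($N{\left(z,B \right)} = 0 + z \left(-2\right) = 0 - 2 z = - 2 z$)
$U{\left(L \right)} = L^{\frac{3}{2}}$
$N{\left(l{\left(-3,-14 \right)},Y \right)} + U{\left(b \right)} = - 2 \left(\frac{3}{2} - - \frac{3}{2}\right) + \left(-114\right)^{\frac{3}{2}} = - 2 \left(\frac{3}{2} + \frac{3}{2}\right) - 114 i \sqrt{114} = \left(-2\right) 3 - 114 i \sqrt{114} = -6 - 114 i \sqrt{114}$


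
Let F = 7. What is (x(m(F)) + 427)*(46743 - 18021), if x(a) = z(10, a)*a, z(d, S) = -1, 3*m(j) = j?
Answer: 12197276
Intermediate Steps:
m(j) = j/3
x(a) = -a
(x(m(F)) + 427)*(46743 - 18021) = (-7/3 + 427)*(46743 - 18021) = (-1*7/3 + 427)*28722 = (-7/3 + 427)*28722 = (1274/3)*28722 = 12197276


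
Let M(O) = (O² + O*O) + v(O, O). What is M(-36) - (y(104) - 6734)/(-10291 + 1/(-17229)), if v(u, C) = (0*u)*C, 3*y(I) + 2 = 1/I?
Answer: 9556664069955/3687915712 ≈ 2591.3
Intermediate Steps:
y(I) = -⅔ + 1/(3*I)
v(u, C) = 0 (v(u, C) = 0*C = 0)
M(O) = 2*O² (M(O) = (O² + O*O) + 0 = (O² + O²) + 0 = 2*O² + 0 = 2*O²)
M(-36) - (y(104) - 6734)/(-10291 + 1/(-17229)) = 2*(-36)² - ((⅓)*(1 - 2*104)/104 - 6734)/(-10291 + 1/(-17229)) = 2*1296 - ((⅓)*(1/104)*(1 - 208) - 6734)/(-10291 - 1/17229) = 2592 - ((⅓)*(1/104)*(-207) - 6734)/(-177303640/17229) = 2592 - (-69/104 - 6734)*(-17229)/177303640 = 2592 - (-700405)*(-17229)/(104*177303640) = 2592 - 1*2413455549/3687915712 = 2592 - 2413455549/3687915712 = 9556664069955/3687915712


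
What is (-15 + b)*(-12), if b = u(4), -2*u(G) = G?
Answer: 204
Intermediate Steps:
u(G) = -G/2
b = -2 (b = -½*4 = -2)
(-15 + b)*(-12) = (-15 - 2)*(-12) = -17*(-12) = 204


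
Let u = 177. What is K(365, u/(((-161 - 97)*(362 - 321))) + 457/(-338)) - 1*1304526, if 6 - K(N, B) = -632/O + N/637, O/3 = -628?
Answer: -391391494601/300027 ≈ -1.3045e+6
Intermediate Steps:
O = -1884 (O = 3*(-628) = -1884)
K(N, B) = 2668/471 - N/637 (K(N, B) = 6 - (-632/(-1884) + N/637) = 6 - (-632*(-1/1884) + N*(1/637)) = 6 - (158/471 + N/637) = 6 + (-158/471 - N/637) = 2668/471 - N/637)
K(365, u/(((-161 - 97)*(362 - 321))) + 457/(-338)) - 1*1304526 = (2668/471 - 1/637*365) - 1*1304526 = (2668/471 - 365/637) - 1304526 = 1527601/300027 - 1304526 = -391391494601/300027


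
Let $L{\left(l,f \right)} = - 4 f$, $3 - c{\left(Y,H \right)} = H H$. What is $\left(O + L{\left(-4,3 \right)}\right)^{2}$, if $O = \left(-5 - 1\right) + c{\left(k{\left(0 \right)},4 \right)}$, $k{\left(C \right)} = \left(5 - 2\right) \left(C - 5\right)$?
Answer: $961$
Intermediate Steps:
$k{\left(C \right)} = -15 + 3 C$ ($k{\left(C \right)} = 3 \left(-5 + C\right) = -15 + 3 C$)
$c{\left(Y,H \right)} = 3 - H^{2}$ ($c{\left(Y,H \right)} = 3 - H H = 3 - H^{2}$)
$O = -19$ ($O = \left(-5 - 1\right) + \left(3 - 4^{2}\right) = -6 + \left(3 - 16\right) = -6 - 13 = -19$)
$\left(O + L{\left(-4,3 \right)}\right)^{2} = \left(-19 - 12\right)^{2} = \left(-31\right)^{2} = 961$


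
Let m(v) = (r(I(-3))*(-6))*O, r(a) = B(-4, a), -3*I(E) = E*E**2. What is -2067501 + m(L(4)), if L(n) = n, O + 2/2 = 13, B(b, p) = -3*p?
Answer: -2065557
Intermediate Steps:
O = 12 (O = -1 + 13 = 12)
I(E) = -E**3/3 (I(E) = -E*E**2/3 = -E**3/3)
r(a) = -3*a
m(v) = 1944 (m(v) = (-(-1)*(-3)**3*(-6))*12 = (-(-1)*(-27)*(-6))*12 = (-3*9*(-6))*12 = -27*(-6)*12 = 162*12 = 1944)
-2067501 + m(L(4)) = -2067501 + 1944 = -2065557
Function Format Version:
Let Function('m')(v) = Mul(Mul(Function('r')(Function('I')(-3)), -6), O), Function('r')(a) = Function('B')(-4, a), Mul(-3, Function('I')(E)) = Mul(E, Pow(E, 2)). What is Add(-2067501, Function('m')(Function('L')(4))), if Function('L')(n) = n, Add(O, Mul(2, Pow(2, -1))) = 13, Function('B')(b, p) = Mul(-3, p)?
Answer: -2065557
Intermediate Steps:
O = 12 (O = Add(-1, 13) = 12)
Function('I')(E) = Mul(Rational(-1, 3), Pow(E, 3)) (Function('I')(E) = Mul(Rational(-1, 3), Mul(E, Pow(E, 2))) = Mul(Rational(-1, 3), Pow(E, 3)))
Function('r')(a) = Mul(-3, a)
Function('m')(v) = 1944 (Function('m')(v) = Mul(Mul(Mul(-3, Mul(Rational(-1, 3), Pow(-3, 3))), -6), 12) = Mul(Mul(Mul(-3, Mul(Rational(-1, 3), -27)), -6), 12) = Mul(Mul(Mul(-3, 9), -6), 12) = Mul(Mul(-27, -6), 12) = Mul(162, 12) = 1944)
Add(-2067501, Function('m')(Function('L')(4))) = Add(-2067501, 1944) = -2065557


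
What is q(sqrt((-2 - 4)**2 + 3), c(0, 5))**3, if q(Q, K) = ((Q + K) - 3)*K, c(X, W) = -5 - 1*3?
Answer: 1340416 - 205824*sqrt(39) ≈ 55046.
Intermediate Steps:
c(X, W) = -8 (c(X, W) = -5 - 3 = -8)
q(Q, K) = K*(-3 + K + Q) (q(Q, K) = ((K + Q) - 3)*K = (-3 + K + Q)*K = K*(-3 + K + Q))
q(sqrt((-2 - 4)**2 + 3), c(0, 5))**3 = (-8*(-3 - 8 + sqrt((-2 - 4)**2 + 3)))**3 = (-8*(-3 - 8 + sqrt((-6)**2 + 3)))**3 = (-8*(-3 - 8 + sqrt(36 + 3)))**3 = (-8*(-3 - 8 + sqrt(39)))**3 = (-8*(-11 + sqrt(39)))**3 = (88 - 8*sqrt(39))**3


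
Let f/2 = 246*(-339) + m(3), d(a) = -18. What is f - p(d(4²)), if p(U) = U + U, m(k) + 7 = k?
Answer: -166760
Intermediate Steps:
m(k) = -7 + k
f = -166796 (f = 2*(246*(-339) + (-7 + 3)) = 2*(-83394 - 4) = 2*(-83398) = -166796)
p(U) = 2*U
f - p(d(4²)) = -166796 - 2*(-18) = -166796 - 1*(-36) = -166796 + 36 = -166760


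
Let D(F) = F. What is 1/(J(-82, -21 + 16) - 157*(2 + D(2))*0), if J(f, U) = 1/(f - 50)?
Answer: -132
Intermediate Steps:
J(f, U) = 1/(-50 + f)
1/(J(-82, -21 + 16) - 157*(2 + D(2))*0) = 1/(1/(-50 - 82) - 157*(2 + 2)*0) = 1/(1/(-132) - 628*0) = 1/(-1/132 - 157*0) = 1/(-1/132 + 0) = 1/(-1/132) = -132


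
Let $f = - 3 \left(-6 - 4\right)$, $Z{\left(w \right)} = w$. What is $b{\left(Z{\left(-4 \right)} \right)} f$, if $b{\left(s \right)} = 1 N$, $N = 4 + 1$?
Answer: $150$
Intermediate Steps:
$N = 5$
$b{\left(s \right)} = 5$ ($b{\left(s \right)} = 1 \cdot 5 = 5$)
$f = 30$ ($f = \left(-3\right) \left(-10\right) = 30$)
$b{\left(Z{\left(-4 \right)} \right)} f = 5 \cdot 30 = 150$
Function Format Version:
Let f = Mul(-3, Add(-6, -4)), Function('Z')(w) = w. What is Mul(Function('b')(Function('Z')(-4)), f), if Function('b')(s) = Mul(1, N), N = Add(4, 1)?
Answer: 150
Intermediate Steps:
N = 5
Function('b')(s) = 5 (Function('b')(s) = Mul(1, 5) = 5)
f = 30 (f = Mul(-3, -10) = 30)
Mul(Function('b')(Function('Z')(-4)), f) = Mul(5, 30) = 150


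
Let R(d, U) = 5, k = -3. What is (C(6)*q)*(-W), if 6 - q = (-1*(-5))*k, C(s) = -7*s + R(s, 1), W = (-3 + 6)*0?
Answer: 0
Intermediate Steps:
W = 0 (W = 3*0 = 0)
C(s) = 5 - 7*s (C(s) = -7*s + 5 = 5 - 7*s)
q = 21 (q = 6 - (-1*(-5))*(-3) = 6 - 5*(-3) = 6 - 1*(-15) = 6 + 15 = 21)
(C(6)*q)*(-W) = ((5 - 7*6)*21)*(-1*0) = ((5 - 42)*21)*0 = -37*21*0 = -777*0 = 0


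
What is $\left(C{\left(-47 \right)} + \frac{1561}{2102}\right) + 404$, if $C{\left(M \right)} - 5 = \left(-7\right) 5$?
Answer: $\frac{787709}{2102} \approx 374.74$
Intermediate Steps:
$C{\left(M \right)} = -30$ ($C{\left(M \right)} = 5 - 35 = -30$)
$\left(C{\left(-47 \right)} + \frac{1561}{2102}\right) + 404 = \left(-30 + \frac{1561}{2102}\right) + 404 = - \frac{61499}{2102} + 404 = \frac{787709}{2102}$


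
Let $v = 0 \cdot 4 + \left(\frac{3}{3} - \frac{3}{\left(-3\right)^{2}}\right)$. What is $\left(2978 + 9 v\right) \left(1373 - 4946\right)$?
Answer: $-10661832$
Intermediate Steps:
$v = \frac{2}{3}$ ($v = 0 + \left(3 \cdot \frac{1}{3} - \frac{3}{9}\right) = 0 + \left(1 - \frac{1}{3}\right) = 0 + \frac{2}{3} = \frac{2}{3} \approx 0.66667$)
$\left(2978 + 9 v\right) \left(1373 - 4946\right) = \left(2978 + 9 \cdot \frac{2}{3}\right) \left(1373 - 4946\right) = \left(2978 + 6\right) \left(-3573\right) = 2984 \left(-3573\right) = -10661832$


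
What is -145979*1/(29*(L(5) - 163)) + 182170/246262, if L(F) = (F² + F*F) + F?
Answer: 18259818469/385646292 ≈ 47.349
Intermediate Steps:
L(F) = F + 2*F² (L(F) = (F² + F²) + F = 2*F² + F = F + 2*F²)
-145979*1/(29*(L(5) - 163)) + 182170/246262 = -145979*1/(29*(5*(1 + 2*5) - 163)) + 182170/246262 = -145979*1/(29*(5*(1 + 10) - 163)) + 182170*(1/246262) = -145979*1/(29*(5*11 - 163)) + 91085/123131 = -145979*1/(29*(55 - 163)) + 91085/123131 = -145979/(29*(-108)) + 91085/123131 = -145979/(-3132) + 91085/123131 = -145979*(-1/3132) + 91085/123131 = 145979/3132 + 91085/123131 = 18259818469/385646292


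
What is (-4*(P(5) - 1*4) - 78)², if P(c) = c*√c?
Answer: 5844 + 2480*√5 ≈ 11389.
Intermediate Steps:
P(c) = c^(3/2)
(-4*(P(5) - 1*4) - 78)² = (-4*(5^(3/2) - 1*4) - 78)² = (-4*(5*√5 - 4) - 78)² = (-4*(-4 + 5*√5) - 78)² = ((16 - 20*√5) - 78)² = (-62 - 20*√5)²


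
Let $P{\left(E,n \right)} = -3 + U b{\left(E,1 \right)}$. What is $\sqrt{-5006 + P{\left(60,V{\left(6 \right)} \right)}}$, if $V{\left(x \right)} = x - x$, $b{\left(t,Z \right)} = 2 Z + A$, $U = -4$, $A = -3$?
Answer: $i \sqrt{5005} \approx 70.746 i$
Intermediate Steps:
$b{\left(t,Z \right)} = -3 + 2 Z$ ($b{\left(t,Z \right)} = 2 Z - 3 = -3 + 2 Z$)
$V{\left(x \right)} = 0$
$P{\left(E,n \right)} = 1$ ($P{\left(E,n \right)} = -3 - 4 \left(-3 + 2 \cdot 1\right) = -3 - 4 \left(-3 + 2\right) = -3 - -4 = -3 + 4 = 1$)
$\sqrt{-5006 + P{\left(60,V{\left(6 \right)} \right)}} = \sqrt{-5006 + 1} = \sqrt{-5005} = i \sqrt{5005}$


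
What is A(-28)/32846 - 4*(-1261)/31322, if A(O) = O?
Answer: 41199552/257200603 ≈ 0.16018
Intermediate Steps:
A(-28)/32846 - 4*(-1261)/31322 = -28/32846 - 4*(-1261)/31322 = -28*1/32846 + 5044*(1/31322) = -14/16423 + 2522/15661 = 41199552/257200603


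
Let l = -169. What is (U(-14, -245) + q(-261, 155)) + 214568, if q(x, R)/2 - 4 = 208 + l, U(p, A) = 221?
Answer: 214875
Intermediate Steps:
q(x, R) = 86 (q(x, R) = 8 + 2*(208 - 169) = 8 + 2*39 = 8 + 78 = 86)
(U(-14, -245) + q(-261, 155)) + 214568 = (221 + 86) + 214568 = 307 + 214568 = 214875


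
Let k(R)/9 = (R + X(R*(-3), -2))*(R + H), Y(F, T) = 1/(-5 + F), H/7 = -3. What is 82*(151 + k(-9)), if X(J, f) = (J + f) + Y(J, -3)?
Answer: -3771508/11 ≈ -3.4286e+5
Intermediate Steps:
H = -21 (H = 7*(-3) = -21)
X(J, f) = J + f + 1/(-5 + J) (X(J, f) = (J + f) + 1/(-5 + J) = J + f + 1/(-5 + J))
k(R) = 9*(-21 + R)*(R + (1 + (-5 - 3*R)*(-2 - 3*R))/(-5 - 3*R)) (k(R) = 9*((R + (1 + (-5 + R*(-3))*(R*(-3) - 2))/(-5 + R*(-3)))*(R - 21)) = 9*((R + (1 + (-5 - 3*R)*(-3*R - 2))/(-5 - 3*R))*(-21 + R)) = 9*((R + (1 + (-5 - 3*R)*(-2 - 3*R))/(-5 - 3*R))*(-21 + R)) = 9*((-21 + R)*(R + (1 + (-5 - 3*R)*(-2 - 3*R))/(-5 - 3*R))) = 9*(-21 + R)*(R + (1 + (-5 - 3*R)*(-2 - 3*R))/(-5 - 3*R)))
82*(151 + k(-9)) = 82*(151 + 9*(231 - 6*(-9)**3 + 110*(-9)**2 + 325*(-9))/(5 + 3*(-9))) = 82*(151 + 9*(231 - 6*(-729) + 110*81 - 2925)/(5 - 27)) = 82*(151 + 9*(231 + 4374 + 8910 - 2925)/(-22)) = 82*(151 + 9*(-1/22)*10590) = 82*(151 - 47655/11) = 82*(-45994/11) = -3771508/11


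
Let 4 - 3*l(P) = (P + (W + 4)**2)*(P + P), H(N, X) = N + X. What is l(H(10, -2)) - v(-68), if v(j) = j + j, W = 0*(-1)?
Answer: 28/3 ≈ 9.3333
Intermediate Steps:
W = 0
v(j) = 2*j
l(P) = 4/3 - 2*P*(16 + P)/3 (l(P) = 4/3 - (P + (0 + 4)**2)*(P + P)/3 = 4/3 - (P + 4**2)*2*P/3 = 4/3 - (P + 16)*2*P/3 = 4/3 - (16 + P)*2*P/3 = 4/3 - 2*P*(16 + P)/3)
l(H(10, -2)) - v(-68) = (4/3 - 32*(10 - 2)/3 - 2*(10 - 2)**2/3) - 2*(-68) = (4/3 - 32/3*8 - 2/3*8**2) - 1*(-136) = (4/3 - 256/3 - 2/3*64) + 136 = (4/3 - 256/3 - 128/3) + 136 = -380/3 + 136 = 28/3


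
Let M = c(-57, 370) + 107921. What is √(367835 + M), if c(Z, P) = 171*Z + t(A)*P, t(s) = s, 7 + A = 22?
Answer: √471559 ≈ 686.70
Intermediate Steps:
A = 15 (A = -7 + 22 = 15)
c(Z, P) = 15*P + 171*Z (c(Z, P) = 171*Z + 15*P = 15*P + 171*Z)
M = 103724 (M = (15*370 + 171*(-57)) + 107921 = (5550 - 9747) + 107921 = -4197 + 107921 = 103724)
√(367835 + M) = √(367835 + 103724) = √471559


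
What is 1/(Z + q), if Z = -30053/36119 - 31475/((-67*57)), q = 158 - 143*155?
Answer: -7259919/159715244111 ≈ -4.5455e-5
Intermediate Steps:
q = -22007 (q = 158 - 22165 = -22007)
Z = 53793322/7259919 (Z = -30053*1/36119 - 31475/(-3819) = -30053/36119 - 31475*(-1/3819) = -30053/36119 + 31475/3819 = 53793322/7259919 ≈ 7.4096)
1/(Z + q) = 1/(53793322/7259919 - 22007) = 1/(-159715244111/7259919) = -7259919/159715244111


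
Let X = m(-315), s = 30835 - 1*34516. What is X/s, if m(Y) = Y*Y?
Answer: -11025/409 ≈ -26.956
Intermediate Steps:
s = -3681 (s = 30835 - 34516 = -3681)
m(Y) = Y²
X = 99225 (X = (-315)² = 99225)
X/s = 99225/(-3681) = 99225*(-1/3681) = -11025/409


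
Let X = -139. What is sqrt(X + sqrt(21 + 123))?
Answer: I*sqrt(127) ≈ 11.269*I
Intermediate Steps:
sqrt(X + sqrt(21 + 123)) = sqrt(-139 + sqrt(21 + 123)) = sqrt(-139 + sqrt(144)) = sqrt(-139 + 12) = sqrt(-127) = I*sqrt(127)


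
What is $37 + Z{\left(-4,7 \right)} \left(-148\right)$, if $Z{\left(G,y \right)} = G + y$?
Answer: $-407$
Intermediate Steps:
$37 + Z{\left(-4,7 \right)} \left(-148\right) = 37 + \left(-4 + 7\right) \left(-148\right) = 37 + 3 \left(-148\right) = 37 - 444 = -407$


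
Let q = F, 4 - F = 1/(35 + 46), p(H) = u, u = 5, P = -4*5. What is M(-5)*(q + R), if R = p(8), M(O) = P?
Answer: -14560/81 ≈ -179.75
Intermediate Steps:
P = -20
p(H) = 5
M(O) = -20
R = 5
F = 323/81 (F = 4 - 1/(35 + 46) = 4 - 1/81 = 323/81 ≈ 3.9877)
q = 323/81 ≈ 3.9877
M(-5)*(q + R) = -20*(323/81 + 5) = -20*728/81 = -14560/81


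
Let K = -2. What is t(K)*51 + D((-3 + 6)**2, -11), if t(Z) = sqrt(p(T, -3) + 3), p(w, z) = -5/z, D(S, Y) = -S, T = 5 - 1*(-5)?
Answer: -9 + 17*sqrt(42) ≈ 101.17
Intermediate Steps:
T = 10 (T = 5 + 5 = 10)
t(Z) = sqrt(42)/3 (t(Z) = sqrt(-5/(-3) + 3) = sqrt(-5*(-1/3) + 3) = sqrt(5/3 + 3) = sqrt(14/3) = sqrt(42)/3)
t(K)*51 + D((-3 + 6)**2, -11) = (sqrt(42)/3)*51 - (-3 + 6)**2 = 17*sqrt(42) - 1*3**2 = 17*sqrt(42) - 1*9 = 17*sqrt(42) - 9 = -9 + 17*sqrt(42)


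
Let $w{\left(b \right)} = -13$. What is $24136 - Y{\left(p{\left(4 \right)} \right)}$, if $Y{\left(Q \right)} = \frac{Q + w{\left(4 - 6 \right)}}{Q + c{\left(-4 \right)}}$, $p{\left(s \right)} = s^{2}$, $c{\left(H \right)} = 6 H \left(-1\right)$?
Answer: $\frac{965437}{40} \approx 24136.0$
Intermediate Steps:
$c{\left(H \right)} = - 6 H$
$Y{\left(Q \right)} = \frac{-13 + Q}{24 + Q}$ ($Y{\left(Q \right)} = \frac{Q - 13}{Q - -24} = \frac{-13 + Q}{Q + 24} = \frac{-13 + Q}{24 + Q}$)
$24136 - Y{\left(p{\left(4 \right)} \right)} = 24136 - \frac{-13 + 4^{2}}{24 + 4^{2}} = 24136 - \frac{-13 + 16}{24 + 16} = 24136 - \frac{1}{40} \cdot 3 = 24136 - \frac{3}{40} = \frac{965437}{40}$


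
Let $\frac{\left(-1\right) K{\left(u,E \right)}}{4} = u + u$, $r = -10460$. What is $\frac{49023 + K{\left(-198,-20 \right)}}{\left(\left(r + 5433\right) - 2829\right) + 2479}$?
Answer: $- \frac{50607}{5377} \approx -9.4118$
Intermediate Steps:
$K{\left(u,E \right)} = - 8 u$ ($K{\left(u,E \right)} = - 4 \left(u + u\right) = - 4 \cdot 2 u = - 8 u$)
$\frac{49023 + K{\left(-198,-20 \right)}}{\left(\left(r + 5433\right) - 2829\right) + 2479} = \frac{49023 - -1584}{\left(\left(-10460 + 5433\right) - 2829\right) + 2479} = \frac{49023 + 1584}{\left(-5027 - 2829\right) + 2479} = \frac{50607}{-7856 + 2479} = \frac{50607}{-5377} = 50607 \left(- \frac{1}{5377}\right) = - \frac{50607}{5377}$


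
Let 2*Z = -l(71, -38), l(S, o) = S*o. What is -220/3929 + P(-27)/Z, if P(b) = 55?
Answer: -80685/5300221 ≈ -0.015223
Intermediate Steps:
Z = 1349 (Z = (-71*(-38))/2 = (-1*(-2698))/2 = (1/2)*2698 = 1349)
-220/3929 + P(-27)/Z = -220/3929 + 55/1349 = -80685/5300221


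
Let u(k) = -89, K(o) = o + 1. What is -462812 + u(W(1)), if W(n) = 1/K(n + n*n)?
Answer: -462901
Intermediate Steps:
K(o) = 1 + o
W(n) = 1/(1 + n + n²) (W(n) = 1/(1 + (n + n*n)) = 1/(1 + (n + n²)) = 1/(1 + n + n²))
-462812 + u(W(1)) = -462812 - 89 = -462901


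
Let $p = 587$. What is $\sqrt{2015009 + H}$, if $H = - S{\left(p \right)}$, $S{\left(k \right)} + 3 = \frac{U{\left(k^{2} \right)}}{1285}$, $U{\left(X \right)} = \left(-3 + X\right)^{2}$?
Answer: $\frac{4 i \sqrt{9327207671735}}{1285} \approx 9506.8 i$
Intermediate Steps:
$S{\left(k \right)} = -3 + \frac{\left(-3 + k^{2}\right)^{2}}{1285}$
$H = - \frac{118725724501}{1285}$ ($H = - (-3 + \frac{\left(-3 + 587^{2}\right)^{2}}{1285}) = - (-3 + \frac{\left(-3 + 344569\right)^{2}}{1285}) = - (-3 + \frac{344566^{2}}{1285}) = - (-3 + \frac{1}{1285} \cdot 118725728356) = - (-3 + \frac{118725728356}{1285}) = \left(-1\right) \frac{118725724501}{1285} = - \frac{118725724501}{1285} \approx -9.2394 \cdot 10^{7}$)
$\sqrt{2015009 + H} = \sqrt{2015009 - \frac{118725724501}{1285}} = \sqrt{- \frac{116136437936}{1285}} = \frac{4 i \sqrt{9327207671735}}{1285}$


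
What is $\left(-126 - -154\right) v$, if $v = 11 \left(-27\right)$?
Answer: $-8316$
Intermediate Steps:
$v = -297$
$\left(-126 - -154\right) v = \left(-126 - -154\right) \left(-297\right) = \left(-126 + 154\right) \left(-297\right) = 28 \left(-297\right) = -8316$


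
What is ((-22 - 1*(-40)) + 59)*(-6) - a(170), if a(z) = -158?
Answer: -304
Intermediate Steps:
((-22 - 1*(-40)) + 59)*(-6) - a(170) = ((-22 - 1*(-40)) + 59)*(-6) - 1*(-158) = ((-22 + 40) + 59)*(-6) + 158 = (18 + 59)*(-6) + 158 = 77*(-6) + 158 = -462 + 158 = -304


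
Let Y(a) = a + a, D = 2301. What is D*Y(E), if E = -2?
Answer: -9204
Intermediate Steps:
Y(a) = 2*a
D*Y(E) = 2301*(2*(-2)) = 2301*(-4) = -9204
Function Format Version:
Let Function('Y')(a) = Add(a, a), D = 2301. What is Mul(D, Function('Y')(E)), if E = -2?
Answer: -9204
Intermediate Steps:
Function('Y')(a) = Mul(2, a)
Mul(D, Function('Y')(E)) = Mul(2301, Mul(2, -2)) = Mul(2301, -4) = -9204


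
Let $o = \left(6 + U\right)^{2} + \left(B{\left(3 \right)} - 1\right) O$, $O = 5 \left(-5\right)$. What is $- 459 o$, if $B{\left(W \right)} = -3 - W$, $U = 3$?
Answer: $-117504$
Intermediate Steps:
$O = -25$
$o = 256$ ($o = \left(6 + 3\right)^{2} + \left(\left(-3 - 3\right) - 1\right) \left(-25\right) = 9^{2} + \left(\left(-3 - 3\right) - 1\right) \left(-25\right) = 81 + \left(-6 - 1\right) \left(-25\right) = 81 - -175 = 81 + 175 = 256$)
$- 459 o = \left(-459\right) 256 = -117504$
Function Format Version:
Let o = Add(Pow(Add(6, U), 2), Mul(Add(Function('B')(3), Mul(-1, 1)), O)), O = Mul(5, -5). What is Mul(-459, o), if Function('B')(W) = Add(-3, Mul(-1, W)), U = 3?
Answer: -117504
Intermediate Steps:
O = -25
o = 256 (o = Add(Pow(Add(6, 3), 2), Mul(Add(Add(-3, Mul(-1, 3)), Mul(-1, 1)), -25)) = Add(Pow(9, 2), Mul(Add(Add(-3, -3), -1), -25)) = Add(81, Mul(Add(-6, -1), -25)) = Add(81, Mul(-7, -25)) = Add(81, 175) = 256)
Mul(-459, o) = Mul(-459, 256) = -117504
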